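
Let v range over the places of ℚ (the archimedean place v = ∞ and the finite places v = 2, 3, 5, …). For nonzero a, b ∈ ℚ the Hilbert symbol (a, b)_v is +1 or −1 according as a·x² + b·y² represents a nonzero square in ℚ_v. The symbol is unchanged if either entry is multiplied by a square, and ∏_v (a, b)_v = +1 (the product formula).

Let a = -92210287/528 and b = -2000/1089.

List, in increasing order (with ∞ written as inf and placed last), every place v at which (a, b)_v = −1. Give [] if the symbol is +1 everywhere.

[11, 13, 19, inf]

Mod squares: a ≡ -8151, b ≡ -5. Check v ∈ {∞, 2, 3, 5, 11, 13, 19, 47}.
v=3: a=3^-1·(≡1), b=3^-2·(≡1) mod 3; (1|3)=+1, (1|3)=+1; (−1)^{-1·-2·1}·(+1)^-2·(+1)^-1 = +1.
v=11: a=11^-1·(≡10), b=11^-2·(≡10) mod 11; (10|11)=-1, (10|11)=-1; (−1)^{-1·-2·5}·(-1)^-2·(-1)^-1 = -1.
v=2: v_2(a)=-4, v_2(b)=4; units ≡ 1, 3 (mod 8); ε·ε+αω+βω = 0·1+-4·1+4·0 ≡ 0  ⇒  (a,b)_2 = +1.
v=5: a=5^0·(≡1), b=5^3·(≡1) mod 5; (1|5)=+1, (1|5)=+1; (−1)^{0·3·2}·(+1)^3·(+1)^0 = +1.
v=47: a=47^2·(≡25), b=47^0·(≡32) mod 47; (25|47)=+1, (32|47)=+1; (−1)^{2·0·23}·(+1)^0·(+1)^2 = +1.
v=13: a=13^3·(≡4), b=13^0·(≡8) mod 13; (4|13)=+1, (8|13)=-1; (−1)^{3·0·6}·(+1)^0·(-1)^3 = -1.
v=∞: -8151 < 0 and -5 < 0  ⇒  (a,b)_∞ = -1.
v=19: a=19^1·(≡15), b=19^0·(≡15) mod 19; (15|19)=-1, (15|19)=-1; (−1)^{1·0·9}·(-1)^0·(-1)^1 = -1.
(-8151, -5 / ℚ) ramifies at {11, 13, 19, ∞}: a division algebra.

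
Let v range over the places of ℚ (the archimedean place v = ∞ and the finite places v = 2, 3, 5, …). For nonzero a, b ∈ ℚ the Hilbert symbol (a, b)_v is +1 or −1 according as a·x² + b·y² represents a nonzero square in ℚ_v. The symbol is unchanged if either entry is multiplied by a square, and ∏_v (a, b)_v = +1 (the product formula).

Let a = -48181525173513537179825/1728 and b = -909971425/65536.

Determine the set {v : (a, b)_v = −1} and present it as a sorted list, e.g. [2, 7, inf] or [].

[3, 29, 41, inf]

Mod squares: a ≡ -1462731, b ≡ -300817. Check v ∈ {∞, 2, 3, 5, 11, 17, 19, 23, 29, 41, 43}.
v=23: a=23^3·(≡14), b=23^1·(≡3) mod 23; (14|23)=-1, (3|23)=+1; (−1)^{3·1·11}·(-1)^1·(+1)^3 = +1.
v=5: a=5^2·(≡4), b=5^2·(≡3) mod 5; (4|5)=+1, (3|5)=-1; (−1)^{2·2·2}·(+1)^2·(-1)^2 = +1.
v=19: a=19^2·(≡18), b=19^0·(≡8) mod 19; (18|19)=-1, (8|19)=-1; (−1)^{2·0·9}·(-1)^0·(-1)^2 = +1.
v=11: a=11^4·(≡1), b=11^3·(≡7) mod 11; (1|11)=+1, (7|11)=-1; (−1)^{4·3·5}·(+1)^3·(-1)^4 = +1.
v=∞: -1462731 < 0 and -300817 < 0  ⇒  (a,b)_∞ = -1.
v=41: a=41^2·(≡6), b=41^1·(≡40) mod 41; (6|41)=-1, (40|41)=+1; (−1)^{2·1·20}·(-1)^1·(+1)^2 = -1.
v=43: a=43^1·(≡39), b=43^0·(≡9) mod 43; (39|43)=-1, (9|43)=+1; (−1)^{1·0·21}·(-1)^0·(+1)^1 = +1.
v=17: a=17^1·(≡6), b=17^0·(≡2) mod 17; (6|17)=-1, (2|17)=+1; (−1)^{1·0·8}·(-1)^0·(+1)^1 = +1.
v=3: a=3^-3·(≡1), b=3^0·(≡2) mod 3; (1|3)=+1, (2|3)=-1; (−1)^{-3·0·1}·(+1)^0·(-1)^-3 = -1.
v=2: v_2(a)=-6, v_2(b)=-16; units ≡ 5, 7 (mod 8); ε·ε+αω+βω = 0·1+-6·0+-16·1 ≡ 0  ⇒  (a,b)_2 = +1.
v=29: a=29^3·(≡18), b=29^1·(≡16) mod 29; (18|29)=-1, (16|29)=+1; (−1)^{3·1·14}·(-1)^1·(+1)^3 = -1.
Ram(-1462731, -300817) = {3, 29, 41, ∞}; no ℚ_3-point on the conic.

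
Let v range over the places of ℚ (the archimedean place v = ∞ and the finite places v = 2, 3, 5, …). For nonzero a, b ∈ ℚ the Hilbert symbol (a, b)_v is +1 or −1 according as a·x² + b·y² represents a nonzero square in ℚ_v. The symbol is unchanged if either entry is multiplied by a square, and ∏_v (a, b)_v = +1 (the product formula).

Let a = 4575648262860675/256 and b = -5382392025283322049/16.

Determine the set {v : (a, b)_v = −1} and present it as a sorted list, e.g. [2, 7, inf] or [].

Mod squares: a ≡ 3, b ≡ -969969. Check v ∈ {∞, 2, 3, 5, 7, 11, 13, 17, 19}.
v=7: a=7^2·(≡3), b=7^1·(≡6) mod 7; (3|7)=-1, (6|7)=-1; (−1)^{2·1·3}·(-1)^1·(-1)^2 = -1.
v=19: a=19^0·(≡8), b=19^3·(≡14) mod 19; (8|19)=-1, (14|19)=-1; (−1)^{0·3·9}·(-1)^3·(-1)^0 = -1.
v=13: a=13^2·(≡10), b=13^3·(≡7) mod 13; (10|13)=+1, (7|13)=-1; (−1)^{2·3·6}·(+1)^3·(-1)^2 = +1.
v=11: a=11^2·(≡3), b=11^3·(≡6) mod 11; (3|11)=+1, (6|11)=-1; (−1)^{2·3·5}·(+1)^3·(-1)^2 = +1.
v=2: v_2(a)=-8, v_2(b)=-4; units ≡ 3, 7 (mod 8); ε·ε+αω+βω = 1·1+-8·0+-4·1 ≡ 1  ⇒  (a,b)_2 = -1.
v=17: a=17^4·(≡12), b=17^5·(≡14) mod 17; (12|17)=-1, (14|17)=-1; (−1)^{4·5·8}·(-1)^5·(-1)^4 = -1.
v=∞: 3 > 0 and -969969 < 0  ⇒  (a,b)_∞ = +1.
v=5: a=5^2·(≡2), b=5^0·(≡1) mod 5; (2|5)=-1, (1|5)=+1; (−1)^{2·0·2}·(-1)^0·(+1)^2 = +1.
v=3: a=3^7·(≡1), b=3^3·(≡2) mod 3; (1|3)=+1, (2|3)=-1; (−1)^{7·3·1}·(+1)^3·(-1)^7 = +1.
Ram(3, -969969) = {2, 7, 17, 19}; no ℚ_2-point on the conic.

[2, 7, 17, 19]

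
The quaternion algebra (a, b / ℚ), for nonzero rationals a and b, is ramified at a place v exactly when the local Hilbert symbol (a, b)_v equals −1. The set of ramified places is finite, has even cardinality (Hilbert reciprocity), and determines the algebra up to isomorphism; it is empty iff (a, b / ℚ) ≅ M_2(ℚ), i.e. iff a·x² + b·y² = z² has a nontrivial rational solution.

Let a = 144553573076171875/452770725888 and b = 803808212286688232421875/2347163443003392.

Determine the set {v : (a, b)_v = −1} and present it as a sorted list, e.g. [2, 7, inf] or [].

Mod squares: a ≡ 2431, b ≡ 21628607. Check v ∈ {∞, 2, 3, 5, 7, 11, 13, 17, 31, 41}.
v=2: v_2(a)=-16, v_2(b)=-22; units ≡ 7, 7 (mod 8); ε·ε+αω+βω = 1·1+-16·0+-22·0 ≡ 1  ⇒  (a,b)_2 = -1.
v=31: a=31^2·(≡23), b=31^3·(≡3) mod 31; (23|31)=-1, (3|31)=-1; (−1)^{2·3·15}·(-1)^3·(-1)^2 = -1.
v=5: a=5^10·(≡1), b=5^14·(≡3) mod 5; (1|5)=+1, (3|5)=-1; (−1)^{10·14·2}·(+1)^14·(-1)^10 = +1.
v=13: a=13^-1·(≡6), b=13^-1·(≡3) mod 13; (6|13)=-1, (3|13)=+1; (−1)^{-1·-1·6}·(-1)^-1·(+1)^-1 = -1.
v=11: a=11^1·(≡3), b=11^1·(≡4) mod 11; (3|11)=+1, (4|11)=+1; (−1)^{1·1·5}·(+1)^1·(+1)^1 = -1.
v=17: a=17^1·(≡11), b=17^1·(≡9) mod 17; (11|17)=-1, (9|17)=+1; (−1)^{1·1·8}·(-1)^1·(+1)^1 = -1.
v=41: a=41^2·(≡11), b=41^3·(≡5) mod 41; (11|41)=-1, (5|41)=+1; (−1)^{2·3·20}·(-1)^3·(+1)^2 = -1.
v=3: a=3^-12·(≡1), b=3^-16·(≡2) mod 3; (1|3)=+1, (2|3)=-1; (−1)^{-12·-16·1}·(+1)^-16·(-1)^-12 = +1.
v=7: a=7^2·(≡4), b=7^3·(≡1) mod 7; (4|7)=+1, (1|7)=+1; (−1)^{2·3·3}·(+1)^3·(+1)^2 = +1.
v=∞: 2431 > 0 and 21628607 > 0  ⇒  (a,b)_∞ = +1.
Ram(2431, 21628607) = {2, 11, 13, 17, 31, 41}; no ℚ_2-point on the conic.

[2, 11, 13, 17, 31, 41]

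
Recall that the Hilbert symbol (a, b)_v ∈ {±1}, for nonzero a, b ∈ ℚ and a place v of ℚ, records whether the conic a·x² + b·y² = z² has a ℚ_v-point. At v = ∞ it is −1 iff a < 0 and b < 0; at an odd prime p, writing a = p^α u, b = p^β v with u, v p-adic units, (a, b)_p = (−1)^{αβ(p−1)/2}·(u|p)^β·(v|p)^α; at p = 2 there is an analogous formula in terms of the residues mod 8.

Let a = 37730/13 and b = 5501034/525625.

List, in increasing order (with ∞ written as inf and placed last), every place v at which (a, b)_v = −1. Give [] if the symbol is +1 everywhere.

[7, 13]

Mod squares: a ≡ 10010, b ≡ 154. Check v ∈ {∞, 2, 3, 5, 7, 11, 13, 29}.
v=∞: 10010 > 0 and 154 > 0  ⇒  (a,b)_∞ = +1.
v=7: a=7^3·(≡2), b=7^3·(≡4) mod 7; (2|7)=+1, (4|7)=+1; (−1)^{3·3·3}·(+1)^3·(+1)^3 = -1.
v=3: a=3^0·(≡2), b=3^6·(≡1) mod 3; (2|3)=-1, (1|3)=+1; (−1)^{0·6·1}·(-1)^6·(+1)^0 = +1.
v=5: a=5^1·(≡2), b=5^-4·(≡4) mod 5; (2|5)=-1, (4|5)=+1; (−1)^{1·-4·2}·(-1)^-4·(+1)^1 = +1.
v=13: a=13^-1·(≡4), b=13^0·(≡5) mod 13; (4|13)=+1, (5|13)=-1; (−1)^{-1·0·6}·(+1)^0·(-1)^-1 = -1.
v=29: a=29^0·(≡9), b=29^-2·(≡16) mod 29; (9|29)=+1, (16|29)=+1; (−1)^{0·-2·14}·(+1)^-2·(+1)^0 = +1.
v=11: a=11^1·(≡10), b=11^1·(≡1) mod 11; (10|11)=-1, (1|11)=+1; (−1)^{1·1·5}·(-1)^1·(+1)^1 = +1.
v=2: v_2(a)=1, v_2(b)=1; units ≡ 5, 5 (mod 8); ε·ε+αω+βω = 0·0+1·1+1·1 ≡ 0  ⇒  (a,b)_2 = +1.
|Ram(10010, 154)| = 2, even; anisotropic at {7, 13}.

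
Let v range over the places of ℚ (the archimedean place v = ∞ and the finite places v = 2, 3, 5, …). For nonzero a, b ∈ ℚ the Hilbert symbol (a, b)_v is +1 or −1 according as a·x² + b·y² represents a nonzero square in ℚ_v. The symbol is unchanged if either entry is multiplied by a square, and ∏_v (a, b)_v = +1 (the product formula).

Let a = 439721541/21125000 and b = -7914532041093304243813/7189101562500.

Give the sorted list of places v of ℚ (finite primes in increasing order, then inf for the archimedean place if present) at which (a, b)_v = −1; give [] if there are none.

[2, 7, 17, 19]

Mod squares: a ≡ 4522, b ≡ -133. Check v ∈ {∞, 2, 3, 5, 7, 11, 13, 17, 19, 29}.
v=17: a=17^1·(≡14), b=17^2·(≡7) mod 17; (14|17)=-1, (7|17)=-1; (−1)^{1·2·8}·(-1)^2·(-1)^1 = -1.
v=11: a=11^0·(≡1), b=11^-2·(≡2) mod 11; (1|11)=+1, (2|11)=-1; (−1)^{0·-2·5}·(+1)^-2·(-1)^0 = +1.
v=3: a=3^4·(≡1), b=3^-2·(≡2) mod 3; (1|3)=+1, (2|3)=-1; (−1)^{4·-2·1}·(+1)^-2·(-1)^4 = +1.
v=7: a=7^5·(≡4), b=7^15·(≡4) mod 7; (4|7)=+1, (4|7)=+1; (−1)^{5·15·3}·(+1)^15·(+1)^5 = -1.
v=2: v_2(a)=-3, v_2(b)=-2; units ≡ 5, 3 (mod 8); ε·ε+αω+βω = 0·1+-3·1+-2·1 ≡ 1  ⇒  (a,b)_2 = -1.
v=29: a=29^0·(≡10), b=29^2·(≡2) mod 29; (10|29)=-1, (2|29)=-1; (−1)^{0·2·14}·(-1)^2·(-1)^0 = +1.
v=19: a=19^1·(≡2), b=19^3·(≡8) mod 19; (2|19)=-1, (8|19)=-1; (−1)^{1·3·9}·(-1)^3·(-1)^1 = -1.
v=13: a=13^-2·(≡5), b=13^-2·(≡1) mod 13; (5|13)=-1, (1|13)=+1; (−1)^{-2·-2·6}·(-1)^-2·(+1)^-2 = +1.
v=5: a=5^-6·(≡3), b=5^-10·(≡3) mod 5; (3|5)=-1, (3|5)=-1; (−1)^{-6·-10·2}·(-1)^-10·(-1)^-6 = +1.
v=∞: 4522 > 0 and -133 < 0  ⇒  (a,b)_∞ = +1.
|Ram(4522, -133)| = 4, even; anisotropic at {2, 7, 17, 19}.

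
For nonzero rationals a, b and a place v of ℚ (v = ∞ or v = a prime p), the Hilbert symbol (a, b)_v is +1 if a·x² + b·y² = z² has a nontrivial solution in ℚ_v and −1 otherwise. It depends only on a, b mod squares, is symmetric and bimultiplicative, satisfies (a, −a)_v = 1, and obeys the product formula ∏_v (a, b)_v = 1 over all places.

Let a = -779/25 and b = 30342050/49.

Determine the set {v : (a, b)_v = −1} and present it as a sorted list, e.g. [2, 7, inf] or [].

[2, 19]

Mod squares: a ≡ -779, b ≡ 2. Check v ∈ {∞, 2, 5, 7, 19, 41}.
v=2: v_2(a)=0, v_2(b)=1; units ≡ 5, 1 (mod 8); ε·ε+αω+βω = 0·0+0·0+1·1 ≡ 1  ⇒  (a,b)_2 = -1.
v=7: a=7^0·(≡3), b=7^-2·(≡4) mod 7; (3|7)=-1, (4|7)=+1; (−1)^{0·-2·3}·(-1)^-2·(+1)^0 = +1.
v=19: a=19^1·(≡9), b=19^2·(≡15) mod 19; (9|19)=+1, (15|19)=-1; (−1)^{1·2·9}·(+1)^2·(-1)^1 = -1.
v=∞: -779 < 0 and 2 > 0  ⇒  (a,b)_∞ = +1.
v=41: a=41^1·(≡14), b=41^2·(≡32) mod 41; (14|41)=-1, (32|41)=+1; (−1)^{1·2·20}·(-1)^2·(+1)^1 = +1.
v=5: a=5^-2·(≡1), b=5^2·(≡3) mod 5; (1|5)=+1, (3|5)=-1; (−1)^{-2·2·2}·(+1)^2·(-1)^-2 = +1.
|Ram(-779, 2)| = 2, even; anisotropic at {2, 19}.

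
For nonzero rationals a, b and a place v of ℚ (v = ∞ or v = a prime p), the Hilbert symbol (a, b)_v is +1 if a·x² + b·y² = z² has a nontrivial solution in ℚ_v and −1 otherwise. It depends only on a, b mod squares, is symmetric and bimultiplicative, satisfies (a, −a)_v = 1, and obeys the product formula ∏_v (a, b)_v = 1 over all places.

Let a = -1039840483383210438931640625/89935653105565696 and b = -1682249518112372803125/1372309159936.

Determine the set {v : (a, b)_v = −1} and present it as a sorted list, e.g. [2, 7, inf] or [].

[2, 23, 31, inf]

(a, b) ≡ (-6665, -3565) mod (ℚ^×)²; places V = {2, 3, 5, 7, 11, 13, 23, 31, 43, ∞}.
(a,b)_2: α=-42, β=-26; u≡7, v≡3 (mod 8); ε(u)ε(v)=1·1, αω(v)=-42·1, βω(u)=-26·0; sum ≡ 1  ⇒  -1.
(a,b)_31: α=1, u≡1; β=1, v≡4 (mod 31); (1|31)=+1, (4|31)=+1; sign (−1)^1·+1^1·+1^1 = -1.
(a,b)_11: α=-2, u≡5; β=-2, v≡6 (mod 11); (5|11)=+1, (6|11)=-1; sign (−1)^0·+1^-2·-1^-2 = +1.
(a,b)_∞: sgn(-6665)=−, sgn(-3565)=−, so -1.
(a,b)_23: α=4, u≡14; β=3, v≡1 (mod 23); (14|23)=-1, (1|23)=+1; sign (−1)^0·-1^3·+1^4 = -1.
(a,b)_7: α=6, u≡6; β=6, v≡3 (mod 7); (6|7)=-1, (3|7)=-1; sign (−1)^0·-1^6·-1^6 = +1.
(a,b)_5: α=9, u≡2; β=5, v≡3 (mod 5); (2|5)=-1, (3|5)=-1; sign (−1)^0·-1^5·-1^9 = +1.
(a,b)_43: α=3, u≡35; β=2, v≡24 (mod 43); (35|43)=+1, (24|43)=+1; sign (−1)^0·+1^2·+1^3 = +1.
(a,b)_3: α=8, u≡1; β=8, v≡2 (mod 3); (1|3)=+1, (2|3)=-1; sign (−1)^0·+1^8·-1^8 = +1.
(a,b)_13: α=-2, u≡3; β=-2, v≡9 (mod 13); (3|13)=+1, (9|13)=+1; sign (−1)^0·+1^-2·+1^-2 = +1.
|Ram(-6665, -3565)| = 4, even; anisotropic at {2, 23, 31, ∞}.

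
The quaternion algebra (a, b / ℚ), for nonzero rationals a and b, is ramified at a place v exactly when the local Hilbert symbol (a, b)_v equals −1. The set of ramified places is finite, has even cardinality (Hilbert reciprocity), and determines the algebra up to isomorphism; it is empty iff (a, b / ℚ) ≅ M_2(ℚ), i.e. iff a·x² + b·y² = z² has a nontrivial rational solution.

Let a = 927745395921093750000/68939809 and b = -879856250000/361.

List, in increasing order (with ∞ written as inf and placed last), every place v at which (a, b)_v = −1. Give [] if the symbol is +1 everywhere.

(a, b) ≡ (255255, -17) mod (ℚ^×)²; places V = {2, 3, 5, 7, 11, 13, 17, 19, 23, 53, ∞}.
(a,b)_3: α=1, u≡2; β=0, v≡1 (mod 3); (2|3)=-1, (1|3)=+1; sign (−1)^0·-1^0·+1^1 = +1.
(a,b)_7: α=3, u≡2; β=2, v≡1 (mod 7); (2|7)=+1, (1|7)=+1; sign (−1)^0·+1^2·+1^3 = +1.
(a,b)_53: α=2, u≡52; β=0, v≡4 (mod 53); (52|53)=+1, (4|53)=+1; sign (−1)^0·+1^0·+1^2 = +1.
(a,b)_11: α=1, u≡6; β=0, v≡1 (mod 11); (6|11)=-1, (1|11)=+1; sign (−1)^0·-1^0·+1^1 = +1.
(a,b)_2: α=4, β=4; u≡7, v≡7 (mod 8); ε(u)ε(v)=1·1, αω(v)=4·0, βω(u)=4·0; sum ≡ 1  ⇒  -1.
(a,b)_17: α=1, u≡8; β=1, v≡8 (mod 17); (8|17)=+1, (8|17)=+1; sign (−1)^0·+1^1·+1^1 = +1.
(a,b)_13: α=3, u≡2; β=2, v≡1 (mod 13); (2|13)=-1, (1|13)=+1; sign (−1)^0·-1^2·+1^3 = +1.
(a,b)_∞: sgn(255255)=+, sgn(-17)=−, so +1.
(a,b)_5: α=11, u≡1; β=8, v≡3 (mod 5); (1|5)=+1, (3|5)=-1; sign (−1)^0·+1^8·-1^11 = -1.
(a,b)_19: α=-4, u≡6; β=-2, v≡15 (mod 19); (6|19)=+1, (15|19)=-1; sign (−1)^0·+1^-2·-1^-4 = +1.
(a,b)_23: α=-2, u≡6; β=0, v≡4 (mod 23); (6|23)=+1, (4|23)=+1; sign (−1)^0·+1^0·+1^-2 = +1.
(255255, -17 / ℚ) ramifies at {2, 5}: a division algebra.

[2, 5]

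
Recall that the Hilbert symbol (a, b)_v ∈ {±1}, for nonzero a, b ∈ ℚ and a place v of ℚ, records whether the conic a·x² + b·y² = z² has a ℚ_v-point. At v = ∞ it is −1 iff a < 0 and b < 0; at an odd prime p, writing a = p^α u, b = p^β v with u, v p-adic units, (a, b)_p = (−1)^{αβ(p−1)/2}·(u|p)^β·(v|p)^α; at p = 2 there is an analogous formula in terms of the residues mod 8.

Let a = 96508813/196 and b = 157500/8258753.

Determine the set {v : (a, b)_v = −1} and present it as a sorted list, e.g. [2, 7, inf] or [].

(a, b) ≡ (34357, 119) mod (ℚ^×)²; places V = {2, 3, 5, 7, 17, 41, 43, 47, 53, ∞}.
(a,b)_2: α=-2, β=2; u≡5, v≡7 (mod 8); ε(u)ε(v)=0·1, αω(v)=-2·0, βω(u)=2·1; sum ≡ 0  ⇒  +1.
(a,b)_∞: sgn(34357)=+, sgn(119)=+, so +1.
(a,b)_3: α=0, u≡1; β=2, v≡2 (mod 3); (1|3)=+1, (2|3)=-1; sign (−1)^0·+1^2·-1^0 = +1.
(a,b)_53: α=2, u≡29; β=0, v≡7 (mod 53); (29|53)=+1, (7|53)=+1; sign (−1)^0·+1^0·+1^2 = +1.
(a,b)_47: α=1, u≡23; β=0, v≡34 (mod 47); (23|47)=-1, (34|47)=+1; sign (−1)^0·-1^0·+1^1 = +1.
(a,b)_17: α=1, u≡1; β=-3, v≡11 (mod 17); (1|17)=+1, (11|17)=-1; sign (−1)^0·+1^-3·-1^1 = -1.
(a,b)_43: α=1, u≡11; β=0, v≡34 (mod 43); (11|43)=+1, (34|43)=-1; sign (−1)^0·+1^0·-1^1 = -1.
(a,b)_5: α=0, u≡3; β=4, v≡4 (mod 5); (3|5)=-1, (4|5)=+1; sign (−1)^0·-1^4·+1^0 = +1.
(a,b)_41: α=0, u≡16; β=-2, v≡9 (mod 41); (16|41)=+1, (9|41)=+1; sign (−1)^0·+1^-2·+1^0 = +1.
(a,b)_7: α=-2, u≡4; β=1, v≡5 (mod 7); (4|7)=+1, (5|7)=-1; sign (−1)^0·+1^1·-1^-2 = +1.
|Ram(34357, 119)| = 2, even; anisotropic at {17, 43}.

[17, 43]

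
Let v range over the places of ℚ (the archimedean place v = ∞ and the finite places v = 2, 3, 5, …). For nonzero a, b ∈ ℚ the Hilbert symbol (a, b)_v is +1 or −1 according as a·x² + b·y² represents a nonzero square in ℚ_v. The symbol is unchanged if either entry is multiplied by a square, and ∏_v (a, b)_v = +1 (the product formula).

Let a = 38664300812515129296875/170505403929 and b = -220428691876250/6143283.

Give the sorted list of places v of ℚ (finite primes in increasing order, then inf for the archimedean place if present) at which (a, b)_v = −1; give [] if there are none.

(a, b) ≡ (11, -3534) mod (ℚ^×)²; places V = {2, 3, 5, 7, 11, 13, 19, 31, 53, ∞}.
(a,b)_3: α=-2, u≡2; β=-7, v≡1 (mod 3); (2|3)=-1, (1|3)=+1; sign (−1)^0·-1^-7·+1^-2 = -1.
(a,b)_∞: sgn(11)=+, sgn(-3534)=−, so +1.
(a,b)_5: α=8, u≡4; β=4, v≡1 (mod 5); (4|5)=+1, (1|5)=+1; sign (−1)^0·+1^4·+1^8 = +1.
(a,b)_11: α=11, u≡4; β=6, v≡10 (mod 11); (4|11)=+1, (10|11)=-1; sign (−1)^0·+1^6·-1^11 = -1.
(a,b)_53: α=-4, u≡13; β=-2, v≡25 (mod 53); (13|53)=+1, (25|53)=+1; sign (−1)^0·+1^-2·+1^-4 = +1.
(a,b)_19: α=2, u≡5; β=1, v≡16 (mod 19); (5|19)=+1, (16|19)=+1; sign (−1)^0·+1^1·+1^2 = +1.
(a,b)_13: α=0, u≡6; β=2, v≡7 (mod 13); (6|13)=-1, (7|13)=-1; sign (−1)^0·-1^2·-1^0 = +1.
(a,b)_31: α=2, u≡21; β=1, v≡9 (mod 31); (21|31)=-1, (9|31)=+1; sign (−1)^0·-1^1·+1^2 = -1.
(a,b)_7: α=-4, u≡1; β=0, v≡4 (mod 7); (1|7)=+1, (4|7)=+1; sign (−1)^0·+1^0·+1^-4 = +1.
(a,b)_2: α=0, β=1; u≡3, v≡1 (mod 8); ε(u)ε(v)=1·0, αω(v)=0·0, βω(u)=1·1; sum ≡ 1  ⇒  -1.
|Ram(11, -3534)| = 4, even; anisotropic at {2, 3, 11, 31}.

[2, 3, 11, 31]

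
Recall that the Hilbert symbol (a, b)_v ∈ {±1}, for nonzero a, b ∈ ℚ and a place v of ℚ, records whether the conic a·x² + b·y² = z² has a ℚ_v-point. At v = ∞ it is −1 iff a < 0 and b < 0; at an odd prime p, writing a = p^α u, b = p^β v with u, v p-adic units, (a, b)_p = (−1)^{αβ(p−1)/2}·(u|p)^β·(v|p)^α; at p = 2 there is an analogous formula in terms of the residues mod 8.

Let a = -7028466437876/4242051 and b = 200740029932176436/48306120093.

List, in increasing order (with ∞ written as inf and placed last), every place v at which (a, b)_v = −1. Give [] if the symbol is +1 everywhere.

Mod squares: a ≡ -2431, b ≡ 17017. Check v ∈ {∞, 2, 3, 7, 11, 13, 17, 19, 23}.
v=19: a=19^6·(≡6), b=19^6·(≡12) mod 19; (6|19)=+1, (12|19)=-1; (−1)^{6·6·9}·(+1)^6·(-1)^6 = +1.
v=17: a=17^1·(≡14), b=17^1·(≡4) mod 17; (14|17)=-1, (4|17)=+1; (−1)^{1·1·8}·(-1)^1·(+1)^1 = -1.
v=11: a=11^-1·(≡6), b=11^-5·(≡7) mod 11; (6|11)=-1, (7|11)=-1; (−1)^{-1·-5·5}·(-1)^-5·(-1)^-1 = -1.
v=∞: -2431 < 0 and 17017 > 0  ⇒  (a,b)_∞ = +1.
v=13: a=13^3·(≡2), b=13^7·(≡1) mod 13; (2|13)=-1, (1|13)=+1; (−1)^{3·7·6}·(-1)^7·(+1)^3 = -1.
v=7: a=7^0·(≡6), b=7^-1·(≡4) mod 7; (6|7)=-1, (4|7)=+1; (−1)^{0·-1·3}·(-1)^-1·(+1)^0 = -1.
v=2: v_2(a)=2, v_2(b)=2; units ≡ 1, 1 (mod 8); ε·ε+αω+βω = 0·0+2·0+2·0 ≡ 0  ⇒  (a,b)_2 = +1.
v=23: a=23^-2·(≡20), b=23^-2·(≡20) mod 23; (20|23)=-1, (20|23)=-1; (−1)^{-2·-2·11}·(-1)^-2·(-1)^-2 = +1.
v=3: a=3^-6·(≡2), b=3^-4·(≡1) mod 3; (2|3)=-1, (1|3)=+1; (−1)^{-6·-4·1}·(-1)^-4·(+1)^-6 = +1.
Ram(-2431, 17017) = {7, 11, 13, 17}; no ℚ_7-point on the conic.

[7, 11, 13, 17]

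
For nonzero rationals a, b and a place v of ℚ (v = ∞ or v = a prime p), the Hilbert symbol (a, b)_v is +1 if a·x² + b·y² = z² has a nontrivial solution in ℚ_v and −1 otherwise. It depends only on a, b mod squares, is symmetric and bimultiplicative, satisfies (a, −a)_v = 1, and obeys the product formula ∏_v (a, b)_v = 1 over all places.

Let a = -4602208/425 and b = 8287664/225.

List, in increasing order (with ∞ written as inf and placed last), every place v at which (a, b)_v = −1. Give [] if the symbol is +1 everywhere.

(a, b) ≡ (-28934, 11) mod (ℚ^×)²; places V = {2, 3, 5, 7, 11, 13, 17, 23, 31, 37, ∞}.
(a,b)_3: α=0, u≡1; β=-2, v≡2 (mod 3); (1|3)=+1, (2|3)=-1; sign (−1)^0·+1^-2·-1^0 = +1.
(a,b)_23: α=1, u≡15; β=0, v≡22 (mod 23); (15|23)=-1, (22|23)=-1; sign (−1)^0·-1^0·-1^1 = -1.
(a,b)_13: α=2, u≡9; β=0, v≡2 (mod 13); (9|13)=+1, (2|13)=-1; sign (−1)^0·+1^0·-1^2 = +1.
(a,b)_11: α=0, u≡7; β=1, v≡9 (mod 11); (7|11)=-1, (9|11)=+1; sign (−1)^0·-1^1·+1^0 = -1.
(a,b)_5: α=-2, u≡1; β=-2, v≡1 (mod 5); (1|5)=+1, (1|5)=+1; sign (−1)^0·+1^-2·+1^-2 = +1.
(a,b)_2: α=5, β=4; u≡5, v≡3 (mod 8); ε(u)ε(v)=0·1, αω(v)=5·1, βω(u)=4·1; sum ≡ 1  ⇒  -1.
(a,b)_31: α=0, u≡8; β=2, v≡24 (mod 31); (8|31)=+1, (24|31)=-1; sign (−1)^0·+1^2·-1^0 = +1.
(a,b)_37: α=1, u≡17; β=0, v≡36 (mod 37); (17|37)=-1, (36|37)=+1; sign (−1)^0·-1^0·+1^1 = +1.
(a,b)_∞: sgn(-28934)=−, sgn(11)=+, so +1.
(a,b)_7: α=0, u≡1; β=2, v≡2 (mod 7); (1|7)=+1, (2|7)=+1; sign (−1)^0·+1^2·+1^0 = +1.
(a,b)_17: α=-1, u≡4; β=0, v≡7 (mod 17); (4|17)=+1, (7|17)=-1; sign (−1)^0·+1^0·-1^-1 = -1.
(-28934, 11 / ℚ) ramifies at {2, 11, 17, 23}: a division algebra.

[2, 11, 17, 23]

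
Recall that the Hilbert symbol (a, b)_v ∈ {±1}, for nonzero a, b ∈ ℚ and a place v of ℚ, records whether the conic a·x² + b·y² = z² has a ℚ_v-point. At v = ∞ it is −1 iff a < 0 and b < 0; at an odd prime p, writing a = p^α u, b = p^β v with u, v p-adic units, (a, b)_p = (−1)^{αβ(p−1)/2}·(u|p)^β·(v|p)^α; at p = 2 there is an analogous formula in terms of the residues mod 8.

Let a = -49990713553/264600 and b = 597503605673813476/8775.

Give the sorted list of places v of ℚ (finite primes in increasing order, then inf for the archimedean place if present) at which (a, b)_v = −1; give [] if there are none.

(a, b) ≡ (-21318, 39) mod (ℚ^×)²; places V = {2, 3, 5, 7, 11, 13, 17, 19, 29, 31, ∞}.
(a,b)_17: α=1, u≡2; β=2, v≡12 (mod 17); (2|17)=+1, (12|17)=-1; sign (−1)^0·+1^2·-1^1 = -1.
(a,b)_∞: sgn(-21318)=−, sgn(39)=+, so +1.
(a,b)_13: α=0, u≡7; β=-1, v≡12 (mod 13); (7|13)=-1, (12|13)=+1; sign (−1)^0·-1^-1·+1^0 = -1.
(a,b)_3: α=-3, u≡1; β=-3, v≡1 (mod 3); (1|3)=+1, (1|3)=+1; sign (−1)^1·+1^-3·+1^-3 = -1.
(a,b)_11: α=5, u≡1; β=6, v≡6 (mod 11); (1|11)=+1, (6|11)=-1; sign (−1)^0·+1^6·-1^5 = -1.
(a,b)_5: α=-2, u≡3; β=-2, v≡1 (mod 5); (3|5)=-1, (1|5)=+1; sign (−1)^0·-1^-2·+1^-2 = +1.
(a,b)_19: α=1, u≡13; β=2, v≡17 (mod 19); (13|19)=-1, (17|19)=+1; sign (−1)^0·-1^2·+1^1 = +1.
(a,b)_7: α=-2, u≡1; β=0, v≡2 (mod 7); (1|7)=+1, (2|7)=+1; sign (−1)^0·+1^0·+1^-2 = +1.
(a,b)_29: α=0, u≡2; β=2, v≡11 (mod 29); (2|29)=-1, (11|29)=-1; sign (−1)^0·-1^2·-1^0 = +1.
(a,b)_2: α=-3, β=2; u≡5, v≡7 (mod 8); ε(u)ε(v)=0·1, αω(v)=-3·0, βω(u)=2·1; sum ≡ 0  ⇒  +1.
(a,b)_31: α=2, u≡1; β=2, v≡14 (mod 31); (1|31)=+1, (14|31)=+1; sign (−1)^0·+1^2·+1^2 = +1.
(-21318, 39 / ℚ) ramifies at {3, 11, 13, 17}: a division algebra.

[3, 11, 13, 17]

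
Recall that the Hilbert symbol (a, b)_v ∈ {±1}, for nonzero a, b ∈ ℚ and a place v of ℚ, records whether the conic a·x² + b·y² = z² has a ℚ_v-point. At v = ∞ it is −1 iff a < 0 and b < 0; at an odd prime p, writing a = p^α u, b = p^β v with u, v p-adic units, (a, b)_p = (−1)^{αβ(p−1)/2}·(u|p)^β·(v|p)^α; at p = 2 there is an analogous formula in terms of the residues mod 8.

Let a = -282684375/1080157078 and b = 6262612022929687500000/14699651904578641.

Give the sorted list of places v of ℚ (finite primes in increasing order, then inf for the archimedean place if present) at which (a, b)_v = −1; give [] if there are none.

Mod squares: a ≡ -2090, b ≡ 30. Check v ∈ {∞, 2, 3, 5, 7, 11, 13, 19, 23}.
v=∞: -2090 < 0 and 30 > 0  ⇒  (a,b)_∞ = +1.
v=7: a=7^-4·(≡3), b=7^-4·(≡1) mod 7; (3|7)=-1, (1|7)=+1; (−1)^{-4·-4·3}·(-1)^-4·(+1)^-4 = +1.
v=11: a=11^-3·(≡8), b=11^-8·(≡6) mod 11; (8|11)=-1, (6|11)=-1; (−1)^{-3·-8·5}·(-1)^-8·(-1)^-3 = -1.
v=5: a=5^5·(≡2), b=5^13·(≡4) mod 5; (2|5)=-1, (4|5)=+1; (−1)^{5·13·2}·(-1)^13·(+1)^5 = -1.
v=2: v_2(a)=-1, v_2(b)=5; units ≡ 3, 7 (mod 8); ε·ε+αω+βω = 1·1+-1·0+5·1 ≡ 0  ⇒  (a,b)_2 = +1.
v=3: a=3^2·(≡1), b=3^1·(≡1) mod 3; (1|3)=+1, (1|3)=+1; (−1)^{2·1·1}·(+1)^1·(+1)^2 = +1.
v=19: a=19^1·(≡11), b=19^2·(≡9) mod 19; (11|19)=+1, (9|19)=+1; (−1)^{1·2·9}·(+1)^2·(+1)^1 = +1.
v=13: a=13^-2·(≡12), b=13^-4·(≡1) mod 13; (12|13)=+1, (1|13)=+1; (−1)^{-2·-4·6}·(+1)^-4·(+1)^-2 = +1.
v=23: a=23^2·(≡6), b=23^6·(≡7) mod 23; (6|23)=+1, (7|23)=-1; (−1)^{2·6·11}·(+1)^6·(-1)^2 = +1.
|Ram(-2090, 30)| = 2, even; anisotropic at {5, 11}.

[5, 11]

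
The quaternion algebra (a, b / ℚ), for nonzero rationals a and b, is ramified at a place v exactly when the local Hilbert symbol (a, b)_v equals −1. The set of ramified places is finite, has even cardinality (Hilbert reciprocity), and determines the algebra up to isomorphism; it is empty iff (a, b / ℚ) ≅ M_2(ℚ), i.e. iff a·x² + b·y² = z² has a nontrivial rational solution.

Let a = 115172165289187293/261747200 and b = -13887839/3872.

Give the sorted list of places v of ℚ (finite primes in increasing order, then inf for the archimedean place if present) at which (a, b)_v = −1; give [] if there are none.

Mod squares: a ≡ 45066, b ≡ -15022. Check v ∈ {∞, 2, 3, 5, 7, 11, 13, 29, 37, 43}.
v=43: a=43^2·(≡18), b=43^2·(≡7) mod 43; (18|43)=-1, (7|43)=-1; (−1)^{2·2·21}·(-1)^2·(-1)^2 = +1.
v=∞: 45066 > 0 and -15022 < 0  ⇒  (a,b)_∞ = +1.
v=3: a=3^1·(≡1), b=3^0·(≡2) mod 3; (1|3)=+1, (2|3)=-1; (−1)^{1·0·1}·(+1)^0·(-1)^1 = -1.
v=37: a=37^3·(≡21), b=37^1·(≡10) mod 37; (21|37)=+1, (10|37)=+1; (−1)^{3·1·18}·(+1)^1·(+1)^3 = +1.
v=7: a=7^5·(≡3), b=7^1·(≡5) mod 7; (3|7)=-1, (5|7)=-1; (−1)^{5·1·3}·(-1)^1·(-1)^5 = -1.
v=13: a=13^-2·(≡11), b=13^0·(≡2) mod 13; (11|13)=-1, (2|13)=-1; (−1)^{-2·0·6}·(-1)^0·(-1)^-2 = +1.
v=29: a=29^3·(≡21), b=29^1·(≡1) mod 29; (21|29)=-1, (1|29)=+1; (−1)^{3·1·14}·(-1)^1·(+1)^3 = -1.
v=5: a=5^-2·(≡1), b=5^0·(≡3) mod 5; (1|5)=+1, (3|5)=-1; (−1)^{-2·0·2}·(+1)^0·(-1)^-2 = +1.
v=11: a=11^-2·(≡2), b=11^-2·(≡9) mod 11; (2|11)=-1, (9|11)=+1; (−1)^{-2·-2·5}·(-1)^-2·(+1)^-2 = +1.
v=2: v_2(a)=-9, v_2(b)=-5; units ≡ 5, 1 (mod 8); ε·ε+αω+βω = 0·0+-9·0+-5·1 ≡ 1  ⇒  (a,b)_2 = -1.
Ram(45066, -15022) = {2, 3, 7, 29}; no ℚ_2-point on the conic.

[2, 3, 7, 29]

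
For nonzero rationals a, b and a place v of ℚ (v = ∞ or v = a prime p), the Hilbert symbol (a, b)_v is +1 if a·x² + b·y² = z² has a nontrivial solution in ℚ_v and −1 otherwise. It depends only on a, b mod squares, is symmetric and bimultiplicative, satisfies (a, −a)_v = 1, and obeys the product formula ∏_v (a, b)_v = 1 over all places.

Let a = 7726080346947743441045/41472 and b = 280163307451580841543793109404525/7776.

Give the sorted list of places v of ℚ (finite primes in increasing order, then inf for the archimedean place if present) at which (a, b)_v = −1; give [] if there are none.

Mod squares: a ≡ 98890, b ≡ 36366. Check v ∈ {∞, 2, 3, 5, 7, 11, 19, 29, 31}.
v=19: a=19^2·(≡18), b=19^3·(≡13) mod 19; (18|19)=-1, (13|19)=-1; (−1)^{2·3·9}·(-1)^3·(-1)^2 = -1.
v=31: a=31^1·(≡19), b=31^2·(≡11) mod 31; (19|31)=+1, (11|31)=-1; (−1)^{1·2·15}·(+1)^2·(-1)^1 = -1.
v=3: a=3^-4·(≡1), b=3^-5·(≡2) mod 3; (1|3)=+1, (2|3)=-1; (−1)^{-4·-5·1}·(+1)^-5·(-1)^-4 = +1.
v=11: a=11^9·(≡5), b=11^13·(≡7) mod 11; (5|11)=+1, (7|11)=-1; (−1)^{9·13·5}·(+1)^13·(-1)^9 = +1.
v=5: a=5^1·(≡2), b=5^2·(≡1) mod 5; (2|5)=-1, (1|5)=+1; (−1)^{1·2·2}·(-1)^2·(+1)^1 = +1.
v=7: a=7^4·(≡1), b=7^4·(≡4) mod 7; (1|7)=+1, (4|7)=+1; (−1)^{4·4·3}·(+1)^4·(+1)^4 = +1.
v=∞: 98890 > 0 and 36366 > 0  ⇒  (a,b)_∞ = +1.
v=29: a=29^3·(≡3), b=29^5·(≡20) mod 29; (3|29)=-1, (20|29)=+1; (−1)^{3·5·14}·(-1)^5·(+1)^3 = -1.
v=2: v_2(a)=-9, v_2(b)=-5; units ≡ 5, 7 (mod 8); ε·ε+αω+βω = 0·1+-9·0+-5·1 ≡ 1  ⇒  (a,b)_2 = -1.
(98890, 36366 / ℚ) ramifies at {2, 19, 29, 31}: a division algebra.

[2, 19, 29, 31]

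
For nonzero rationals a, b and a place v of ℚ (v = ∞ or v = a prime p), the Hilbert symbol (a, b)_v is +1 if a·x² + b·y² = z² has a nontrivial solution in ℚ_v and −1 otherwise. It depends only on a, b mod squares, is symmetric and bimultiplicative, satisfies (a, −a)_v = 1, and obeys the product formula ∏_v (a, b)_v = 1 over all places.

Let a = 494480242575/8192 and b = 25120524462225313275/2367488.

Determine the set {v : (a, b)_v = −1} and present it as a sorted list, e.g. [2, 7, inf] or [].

(a, b) ≡ (19646, 2838) mod (ℚ^×)²; places V = {2, 3, 5, 7, 11, 17, 19, 43, 47, ∞}.
(a,b)_17: α=0, u≡3; β=-2, v≡2 (mod 17); (3|17)=-1, (2|17)=+1; sign (−1)^0·-1^-2·+1^0 = +1.
(a,b)_19: α=1, u≡3; β=2, v≡6 (mod 19); (3|19)=-1, (6|19)=+1; sign (−1)^0·-1^2·+1^1 = +1.
(a,b)_∞: sgn(19646)=+, sgn(2838)=+, so +1.
(a,b)_11: α=3, u≡4; β=3, v≡3 (mod 11); (4|11)=+1, (3|11)=+1; sign (−1)^1·+1^3·+1^3 = -1.
(a,b)_5: α=2, u≡4; β=2, v≡2 (mod 5); (4|5)=+1, (2|5)=-1; sign (−1)^0·+1^2·-1^2 = +1.
(a,b)_43: α=2, u≡13; β=3, v≡35 (mod 43); (13|43)=+1, (35|43)=+1; sign (−1)^0·+1^3·+1^2 = +1.
(a,b)_47: α=1, u≡6; β=2, v≡14 (mod 47); (6|47)=+1, (14|47)=+1; sign (−1)^0·+1^2·+1^1 = +1.
(a,b)_7: α=0, u≡2; β=2, v≡3 (mod 7); (2|7)=+1, (3|7)=-1; sign (−1)^0·+1^2·-1^0 = +1.
(a,b)_2: α=-13, β=-13; u≡7, v≡3 (mod 8); ε(u)ε(v)=1·1, αω(v)=-13·1, βω(u)=-13·0; sum ≡ 0  ⇒  +1.
(a,b)_3: α=2, u≡2; β=5, v≡1 (mod 3); (2|3)=-1, (1|3)=+1; sign (−1)^0·-1^5·+1^2 = -1.
Ram(19646, 2838) = {3, 11}; no ℚ_3-point on the conic.

[3, 11]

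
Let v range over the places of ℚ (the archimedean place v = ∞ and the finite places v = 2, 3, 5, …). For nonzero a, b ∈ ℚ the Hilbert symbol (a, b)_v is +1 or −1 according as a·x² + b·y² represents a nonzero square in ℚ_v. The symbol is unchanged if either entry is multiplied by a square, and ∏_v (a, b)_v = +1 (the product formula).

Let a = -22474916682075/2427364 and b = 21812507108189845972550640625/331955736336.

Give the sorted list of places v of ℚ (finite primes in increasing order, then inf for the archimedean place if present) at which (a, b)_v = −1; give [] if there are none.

Mod squares: a ≡ -5083, b ≡ 12121. Check v ∈ {∞, 2, 3, 5, 7, 11, 13, 17, 19, 23, 31, 41}.
v=2: v_2(a)=-2, v_2(b)=-4; units ≡ 5, 1 (mod 8); ε·ε+αω+βω = 0·0+-2·0+-4·1 ≡ 0  ⇒  (a,b)_2 = +1.
v=3: a=3^2·(≡2), b=3^-2·(≡1) mod 3; (2|3)=-1, (1|3)=+1; (−1)^{2·-2·1}·(-1)^-2·(+1)^2 = +1.
v=19: a=19^-2·(≡11), b=19^-6·(≡14) mod 19; (11|19)=+1, (14|19)=-1; (−1)^{-2·-6·9}·(+1)^-6·(-1)^-2 = +1.
v=13: a=13^3·(≡4), b=13^8·(≡7) mod 13; (4|13)=+1, (7|13)=-1; (−1)^{3·8·6}·(+1)^8·(-1)^3 = -1.
v=31: a=31^2·(≡18), b=31^5·(≡8) mod 31; (18|31)=+1, (8|31)=+1; (−1)^{2·5·15}·(+1)^5·(+1)^2 = +1.
v=∞: -5083 < 0 and 12121 > 0  ⇒  (a,b)_∞ = +1.
v=41: a=41^-2·(≡10), b=41^0·(≡35) mod 41; (10|41)=+1, (35|41)=-1; (−1)^{-2·0·20}·(+1)^0·(-1)^-2 = +1.
v=23: a=23^1·(≡1), b=23^3·(≡5) mod 23; (1|23)=+1, (5|23)=-1; (−1)^{1·3·11}·(+1)^3·(-1)^1 = +1.
v=7: a=7^0·(≡5), b=7^-2·(≡4) mod 7; (5|7)=-1, (4|7)=+1; (−1)^{0·-2·3}·(-1)^-2·(+1)^0 = +1.
v=11: a=11^2·(≡6), b=11^0·(≡7) mod 11; (6|11)=-1, (7|11)=-1; (−1)^{2·0·5}·(-1)^0·(-1)^2 = +1.
v=17: a=17^1·(≡3), b=17^3·(≡13) mod 17; (3|17)=-1, (13|17)=+1; (−1)^{1·3·8}·(-1)^3·(+1)^1 = -1.
v=5: a=5^2·(≡3), b=5^6·(≡1) mod 5; (3|5)=-1, (1|5)=+1; (−1)^{2·6·2}·(-1)^6·(+1)^2 = +1.
Ram(-5083, 12121) = {13, 17}; no ℚ_13-point on the conic.

[13, 17]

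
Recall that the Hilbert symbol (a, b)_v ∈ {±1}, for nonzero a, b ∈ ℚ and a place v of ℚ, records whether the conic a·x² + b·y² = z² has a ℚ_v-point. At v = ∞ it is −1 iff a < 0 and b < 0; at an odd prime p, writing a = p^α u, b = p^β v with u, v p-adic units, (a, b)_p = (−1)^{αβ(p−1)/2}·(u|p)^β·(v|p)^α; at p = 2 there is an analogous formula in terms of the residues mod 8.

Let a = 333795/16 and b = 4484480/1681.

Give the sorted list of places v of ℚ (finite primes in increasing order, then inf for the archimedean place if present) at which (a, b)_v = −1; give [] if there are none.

[3, 13]

Mod squares: a ≡ 1155, b ≡ 1430. Check v ∈ {∞, 2, 3, 5, 7, 11, 13, 17, 41}.
v=17: a=17^2·(≡1), b=17^0·(≡9) mod 17; (1|17)=+1, (9|17)=+1; (−1)^{2·0·8}·(+1)^0·(+1)^2 = +1.
v=13: a=13^0·(≡11), b=13^1·(≡11) mod 13; (11|13)=-1, (11|13)=-1; (−1)^{0·1·6}·(-1)^1·(-1)^0 = -1.
v=7: a=7^1·(≡4), b=7^2·(≡2) mod 7; (4|7)=+1, (2|7)=+1; (−1)^{1·2·3}·(+1)^2·(+1)^1 = +1.
v=3: a=3^1·(≡1), b=3^0·(≡2) mod 3; (1|3)=+1, (2|3)=-1; (−1)^{1·0·1}·(+1)^0·(-1)^1 = -1.
v=2: v_2(a)=-4, v_2(b)=7; units ≡ 3, 3 (mod 8); ε·ε+αω+βω = 1·1+-4·1+7·1 ≡ 0  ⇒  (a,b)_2 = +1.
v=∞: 1155 > 0 and 1430 > 0  ⇒  (a,b)_∞ = +1.
v=11: a=11^1·(≡8), b=11^1·(≡1) mod 11; (8|11)=-1, (1|11)=+1; (−1)^{1·1·5}·(-1)^1·(+1)^1 = +1.
v=5: a=5^1·(≡4), b=5^1·(≡1) mod 5; (4|5)=+1, (1|5)=+1; (−1)^{1·1·2}·(+1)^1·(+1)^1 = +1.
v=41: a=41^0·(≡6), b=41^-2·(≡23) mod 41; (6|41)=-1, (23|41)=+1; (−1)^{0·-2·20}·(-1)^-2·(+1)^0 = +1.
(1155, 1430 / ℚ) ramifies at {3, 13}: a division algebra.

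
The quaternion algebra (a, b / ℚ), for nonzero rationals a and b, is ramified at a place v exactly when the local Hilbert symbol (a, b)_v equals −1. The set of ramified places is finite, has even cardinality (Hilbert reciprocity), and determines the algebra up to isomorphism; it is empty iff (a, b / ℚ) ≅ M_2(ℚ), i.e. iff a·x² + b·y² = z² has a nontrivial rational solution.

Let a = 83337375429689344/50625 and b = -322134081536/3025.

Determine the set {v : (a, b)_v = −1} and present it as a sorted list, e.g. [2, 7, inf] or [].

[23, 37]

Mod squares: a ≡ 19, b ≡ -851. Check v ∈ {∞, 2, 3, 5, 11, 19, 23, 37}.
v=23: a=23^2·(≡5), b=23^1·(≡3) mod 23; (5|23)=-1, (3|23)=+1; (−1)^{2·1·11}·(-1)^1·(+1)^2 = -1.
v=11: a=11^0·(≡6), b=11^-2·(≡10) mod 11; (6|11)=-1, (10|11)=-1; (−1)^{0·-2·5}·(-1)^-2·(-1)^0 = +1.
v=∞: 19 > 0 and -851 < 0  ⇒  (a,b)_∞ = +1.
v=2: v_2(a)=24, v_2(b)=20; units ≡ 3, 5 (mod 8); ε·ε+αω+βω = 1·0+24·1+20·1 ≡ 0  ⇒  (a,b)_2 = +1.
v=5: a=5^-4·(≡4), b=5^-2·(≡4) mod 5; (4|5)=+1, (4|5)=+1; (−1)^{-4·-2·2}·(+1)^-2·(+1)^-4 = +1.
v=3: a=3^-4·(≡1), b=3^0·(≡1) mod 3; (1|3)=+1, (1|3)=+1; (−1)^{-4·0·1}·(+1)^0·(+1)^-4 = +1.
v=37: a=37^2·(≡19), b=37^1·(≡18) mod 37; (19|37)=-1, (18|37)=-1; (−1)^{2·1·18}·(-1)^1·(-1)^2 = -1.
v=19: a=19^3·(≡4), b=19^2·(≡4) mod 19; (4|19)=+1, (4|19)=+1; (−1)^{3·2·9}·(+1)^2·(+1)^3 = +1.
|Ram(19, -851)| = 2, even; anisotropic at {23, 37}.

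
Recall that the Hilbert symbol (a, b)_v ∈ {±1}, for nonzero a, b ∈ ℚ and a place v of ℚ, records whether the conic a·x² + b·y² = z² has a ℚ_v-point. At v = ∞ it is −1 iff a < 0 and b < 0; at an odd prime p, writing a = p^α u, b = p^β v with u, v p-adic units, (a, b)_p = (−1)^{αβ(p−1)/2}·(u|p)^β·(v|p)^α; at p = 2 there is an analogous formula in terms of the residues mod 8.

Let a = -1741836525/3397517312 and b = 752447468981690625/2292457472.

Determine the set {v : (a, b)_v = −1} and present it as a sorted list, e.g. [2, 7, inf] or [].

Mod squares: a ≡ -858, b ≡ 4290. Check v ∈ {∞, 2, 3, 5, 7, 11, 13, 23, 31}.
v=∞: -858 < 0 and 4290 > 0  ⇒  (a,b)_∞ = +1.
v=3: a=3^1·(≡2), b=3^1·(≡2) mod 3; (2|3)=-1, (2|3)=-1; (−1)^{1·1·1}·(-1)^1·(-1)^1 = -1.
v=31: a=31^2·(≡10), b=31^2·(≡17) mod 31; (10|31)=+1, (17|31)=-1; (−1)^{2·2·15}·(+1)^2·(-1)^2 = +1.
v=11: a=11^1·(≡10), b=11^3·(≡5) mod 11; (10|11)=-1, (5|11)=+1; (−1)^{1·3·5}·(-1)^3·(+1)^1 = +1.
v=5: a=5^2·(≡2), b=5^5·(≡3) mod 5; (2|5)=-1, (3|5)=-1; (−1)^{2·5·2}·(-1)^5·(-1)^2 = -1.
v=2: v_2(a)=-17, v_2(b)=-13; units ≡ 3, 1 (mod 8); ε·ε+αω+βω = 1·0+-17·0+-13·1 ≡ 1  ⇒  (a,b)_2 = -1.
v=7: a=7^-2·(≡6), b=7^0·(≡6) mod 7; (6|7)=-1, (6|7)=-1; (−1)^{-2·0·3}·(-1)^0·(-1)^-2 = +1.
v=23: a=23^-2·(≡12), b=23^-4·(≡1) mod 23; (12|23)=+1, (1|23)=+1; (−1)^{-2·-4·11}·(+1)^-4·(+1)^-2 = +1.
v=13: a=13^3·(≡12), b=13^7·(≡7) mod 13; (12|13)=+1, (7|13)=-1; (−1)^{3·7·6}·(+1)^7·(-1)^3 = -1.
Ram(-858, 4290) = {2, 3, 5, 13}; no ℚ_2-point on the conic.

[2, 3, 5, 13]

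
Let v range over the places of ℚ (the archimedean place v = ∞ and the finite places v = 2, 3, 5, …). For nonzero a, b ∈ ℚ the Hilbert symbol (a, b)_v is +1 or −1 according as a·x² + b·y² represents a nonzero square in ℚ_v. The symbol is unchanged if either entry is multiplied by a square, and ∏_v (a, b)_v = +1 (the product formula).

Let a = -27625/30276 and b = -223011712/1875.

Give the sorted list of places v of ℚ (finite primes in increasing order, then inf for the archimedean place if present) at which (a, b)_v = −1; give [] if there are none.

(a, b) ≡ (-1105, -714) mod (ℚ^×)²; places V = {2, 3, 5, 7, 11, 13, 17, 29, ∞}.
(a,b)_13: α=1, u≡6; β=0, v≡4 (mod 13); (6|13)=-1, (4|13)=+1; sign (−1)^0·-1^0·+1^1 = +1.
(a,b)_7: α=0, u≡4; β=1, v≡3 (mod 7); (4|7)=+1, (3|7)=-1; sign (−1)^0·+1^1·-1^0 = +1.
(a,b)_2: α=-2, β=7; u≡7, v≡3 (mod 8); ε(u)ε(v)=1·1, αω(v)=-2·1, βω(u)=7·0; sum ≡ 1  ⇒  -1.
(a,b)_3: α=-2, u≡2; β=-1, v≡2 (mod 3); (2|3)=-1, (2|3)=-1; sign (−1)^0·-1^-1·-1^-2 = -1.
(a,b)_∞: sgn(-1105)=−, sgn(-714)=−, so -1.
(a,b)_29: α=-2, u≡10; β=0, v≡3 (mod 29); (10|29)=-1, (3|29)=-1; sign (−1)^0·-1^0·-1^-2 = +1.
(a,b)_11: α=0, u≡10; β=4, v≡5 (mod 11); (10|11)=-1, (5|11)=+1; sign (−1)^0·-1^4·+1^0 = +1.
(a,b)_5: α=3, u≡4; β=-4, v≡1 (mod 5); (4|5)=+1, (1|5)=+1; sign (−1)^0·+1^-4·+1^3 = +1.
(a,b)_17: α=1, u≡10; β=1, v≡4 (mod 17); (10|17)=-1, (4|17)=+1; sign (−1)^0·-1^1·+1^1 = -1.
|Ram(-1105, -714)| = 4, even; anisotropic at {2, 3, 17, ∞}.

[2, 3, 17, inf]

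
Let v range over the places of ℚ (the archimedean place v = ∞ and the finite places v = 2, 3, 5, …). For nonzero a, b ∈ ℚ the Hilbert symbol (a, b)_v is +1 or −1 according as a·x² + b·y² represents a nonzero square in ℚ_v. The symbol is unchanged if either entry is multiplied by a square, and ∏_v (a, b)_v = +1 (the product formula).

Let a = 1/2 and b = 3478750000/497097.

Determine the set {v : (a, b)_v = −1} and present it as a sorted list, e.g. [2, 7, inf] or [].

[2, 5]

Mod squares: a ≡ 2, b ≡ 1955. Check v ∈ {∞, 2, 3, 5, 11, 17, 19, 23}.
v=∞: 2 > 0 and 1955 > 0  ⇒  (a,b)_∞ = +1.
v=5: a=5^0·(≡3), b=5^7·(≡4) mod 5; (3|5)=-1, (4|5)=+1; (−1)^{0·7·2}·(-1)^7·(+1)^0 = -1.
v=3: a=3^0·(≡2), b=3^-4·(≡2) mod 3; (2|3)=-1, (2|3)=-1; (−1)^{0·-4·1}·(-1)^-4·(-1)^0 = +1.
v=23: a=23^0·(≡12), b=23^1·(≡12) mod 23; (12|23)=+1, (12|23)=+1; (−1)^{0·1·11}·(+1)^1·(+1)^0 = +1.
v=11: a=11^0·(≡6), b=11^2·(≡10) mod 11; (6|11)=-1, (10|11)=-1; (−1)^{0·2·5}·(-1)^2·(-1)^0 = +1.
v=17: a=17^0·(≡9), b=17^-1·(≡16) mod 17; (9|17)=+1, (16|17)=+1; (−1)^{0·-1·8}·(+1)^-1·(+1)^0 = +1.
v=19: a=19^0·(≡10), b=19^-2·(≡9) mod 19; (10|19)=-1, (9|19)=+1; (−1)^{0·-2·9}·(-1)^-2·(+1)^0 = +1.
v=2: v_2(a)=-1, v_2(b)=4; units ≡ 1, 3 (mod 8); ε·ε+αω+βω = 0·1+-1·1+4·0 ≡ 1  ⇒  (a,b)_2 = -1.
Ram(2, 1955) = {2, 5}; no ℚ_2-point on the conic.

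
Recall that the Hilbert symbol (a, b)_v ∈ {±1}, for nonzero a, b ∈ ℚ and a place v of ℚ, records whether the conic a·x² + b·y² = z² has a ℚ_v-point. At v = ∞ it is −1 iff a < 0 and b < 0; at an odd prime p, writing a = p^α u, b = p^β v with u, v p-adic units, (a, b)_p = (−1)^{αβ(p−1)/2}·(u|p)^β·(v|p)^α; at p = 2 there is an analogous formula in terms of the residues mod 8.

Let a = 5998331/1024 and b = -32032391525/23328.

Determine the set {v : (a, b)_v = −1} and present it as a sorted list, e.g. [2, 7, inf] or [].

Mod squares: a ≡ 11339, b ≡ -58. Check v ∈ {∞, 2, 3, 5, 17, 23, 29}.
v=23: a=23^3·(≡20), b=23^2·(≡7) mod 23; (20|23)=-1, (7|23)=-1; (−1)^{3·2·11}·(-1)^2·(-1)^3 = -1.
v=17: a=17^1·(≡2), b=17^4·(≡3) mod 17; (2|17)=+1, (3|17)=-1; (−1)^{1·4·8}·(+1)^4·(-1)^1 = -1.
v=2: v_2(a)=-10, v_2(b)=-5; units ≡ 3, 3 (mod 8); ε·ε+αω+βω = 1·1+-10·1+-5·1 ≡ 0  ⇒  (a,b)_2 = +1.
v=5: a=5^0·(≡4), b=5^2·(≡3) mod 5; (4|5)=+1, (3|5)=-1; (−1)^{0·2·2}·(+1)^2·(-1)^0 = +1.
v=∞: 11339 > 0 and -58 < 0  ⇒  (a,b)_∞ = +1.
v=29: a=29^1·(≡27), b=29^1·(≡12) mod 29; (27|29)=-1, (12|29)=-1; (−1)^{1·1·14}·(-1)^1·(-1)^1 = +1.
v=3: a=3^0·(≡2), b=3^-6·(≡2) mod 3; (2|3)=-1, (2|3)=-1; (−1)^{0·-6·1}·(-1)^-6·(-1)^0 = +1.
(11339, -58 / ℚ) ramifies at {17, 23}: a division algebra.

[17, 23]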